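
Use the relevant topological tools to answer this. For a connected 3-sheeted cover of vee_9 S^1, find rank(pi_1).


Nielsen-Schreier: an index-n subgroup of F_r is free of rank 1 + n(r-1).
Equivalently: chi(cover) = n*chi(base); chi(vee_r S^1) = 1 - 9 = -8.
chi(E) = 3*(-8) = -24; rank = 1 - chi(E) = 1 - (-24) = 25.
rank = 1 + 3*(9-1) = 1 + 24 = 25

25


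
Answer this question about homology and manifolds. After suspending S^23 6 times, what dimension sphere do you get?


Each suspension raises dimension by 1: Sigma S^n = S^{n+1}.
Sigma^6 S^23 = S^{23+6} = S^29

29


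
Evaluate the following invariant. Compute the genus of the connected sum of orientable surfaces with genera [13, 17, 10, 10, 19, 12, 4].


Genus is additive under connected sum of orientable surfaces.
g = 13 + 17 + 10 + 10 + 19 + 12 + 4 = 85

85


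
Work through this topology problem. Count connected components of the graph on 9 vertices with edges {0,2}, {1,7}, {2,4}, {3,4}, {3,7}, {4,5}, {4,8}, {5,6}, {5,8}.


Run DFS/union-find over 9 vertices.
V = 9, E = 9.
Number of components = 1

1


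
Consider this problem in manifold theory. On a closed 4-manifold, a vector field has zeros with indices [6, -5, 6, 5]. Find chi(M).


Poincare-Hopf: chi(M) = sum of indices of zeros.
chi = (6) + (-5) + (6) + (5) = 12

12


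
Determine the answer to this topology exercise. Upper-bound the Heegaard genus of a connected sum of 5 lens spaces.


Heegaard genus satisfies g(A#B) <= g(A) + g(B).
Each lens space has g = 1.
Upper bound: 5 * 1 = 5

5


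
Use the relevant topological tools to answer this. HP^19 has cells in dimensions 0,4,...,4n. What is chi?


HP^19 has one cell in each dimension 0, 4, ..., 4*19 (19+1 cells, all even-dim).
chi = 19 + 1 = 20

20


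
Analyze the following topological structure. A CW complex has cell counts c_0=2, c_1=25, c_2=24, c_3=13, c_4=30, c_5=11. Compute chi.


chi = sum_k (-1)^k c_k.
= (-1)^0*2 + (-1)^1*25 + (-1)^2*24 + (-1)^3*13 + (-1)^4*30 + (-1)^5*11
= (2) + (-25) + (24) + (-13) + (30) + (-11)
= 7

7


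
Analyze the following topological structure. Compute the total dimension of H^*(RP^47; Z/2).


H^k(RP^47; Z/2) = Z/2 for each 0 <= k <= 47.
Total dimension = 47 + 1 = 48

48


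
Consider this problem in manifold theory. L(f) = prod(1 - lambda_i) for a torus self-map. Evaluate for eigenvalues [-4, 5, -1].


For a torus self-map: L(f) = det(I - A) where A acts on H_1.
L(f) = (1--4) * (1-5) * (1--1) = 5 * -4 * 2 = -40

-40


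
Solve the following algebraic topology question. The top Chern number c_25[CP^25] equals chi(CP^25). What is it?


For any closed oriented manifold, <e(TM),[M]> = chi(M).
chi(CP^25) = 25+1 = 26

26


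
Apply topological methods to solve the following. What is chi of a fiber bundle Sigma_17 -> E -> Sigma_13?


For a fiber bundle F -> E -> B (with CW structure): chi(E) = chi(B) * chi(F).
chi(Sigma_13) = -24, chi(Sigma_17) = -32.
chi(E) = (-24) * (-32) = 768

768


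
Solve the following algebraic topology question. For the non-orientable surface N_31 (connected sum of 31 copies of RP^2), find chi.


For a non-orientable closed surface with k crosscaps: chi = 2 - k.
Here k = 31.
chi = 2 - 31 = -29

-29


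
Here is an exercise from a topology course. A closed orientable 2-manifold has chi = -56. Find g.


chi = 2 - 2g for closed orientable surfaces.
-56 = 2 - 2g
2g = 2 - (-56) = 58
g = 29

29


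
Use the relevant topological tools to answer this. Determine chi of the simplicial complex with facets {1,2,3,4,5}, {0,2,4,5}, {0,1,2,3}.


Enumerate all faces; f-vector: f_0=6, f_1=15, f_2=16, f_3=7, f_4=1.
chi = sum (-1)^k f_k = 1

1


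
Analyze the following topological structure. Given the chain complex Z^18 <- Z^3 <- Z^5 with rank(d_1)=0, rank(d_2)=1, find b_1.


rank H_k = rank(ker d_k) - rank(im d_{k+1}).
rank(ker d_1) = rank(C_1) - rank(d_1) = 3 - 0 = 3.
rank(im d_{1+1}) = 1.
rank H_1 = 3 - 1 = 2

2


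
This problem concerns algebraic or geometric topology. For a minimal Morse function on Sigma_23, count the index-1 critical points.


A perfect Morse function has m_k = b_k.
For Sigma_23: b_0=1, b_1=2g=46, b_2=1.
Saddles m_1 = 2g = 46

46


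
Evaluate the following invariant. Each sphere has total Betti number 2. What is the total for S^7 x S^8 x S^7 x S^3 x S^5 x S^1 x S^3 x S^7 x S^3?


Total Betti number is multiplicative under products.
Each S^d (d>=1) has total Betti number 2.
There are 9 sphere factors.
Total = 2^9 = 512

512


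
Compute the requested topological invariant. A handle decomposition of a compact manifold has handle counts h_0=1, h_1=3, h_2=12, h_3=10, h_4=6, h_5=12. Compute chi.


Handles of index k contribute (-1)^k to chi (same as CW cells).
chi = (1) + (-3) + (12) + (-10) + (6) + (-12) = -6

-6


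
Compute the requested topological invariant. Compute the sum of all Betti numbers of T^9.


b_k(T^9) = C(9,k), so the sum over k is sum_k C(9,k) = 2^9.
Total = 2^9 = 512

512


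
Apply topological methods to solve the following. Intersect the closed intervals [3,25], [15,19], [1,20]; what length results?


Intersection = [max(a_i), min(b_i)] = [15, 19].
Length = 19 - 15 = 4

4


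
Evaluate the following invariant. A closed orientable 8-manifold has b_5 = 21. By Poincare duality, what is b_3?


Poincare duality for closed orientable n-manifolds: b_k = b_{n-k}.
Here n = 8, so b_3 = b_5 = 21

21


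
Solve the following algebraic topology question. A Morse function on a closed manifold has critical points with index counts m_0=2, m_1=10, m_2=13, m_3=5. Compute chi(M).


Morse theory: chi(M) = sum_k (-1)^k m_k where m_k = #(index-k critical points).
= (2) + (-10) + (13) + (-5) = 0

0


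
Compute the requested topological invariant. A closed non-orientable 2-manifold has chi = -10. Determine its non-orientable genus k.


chi = 2 - k for closed non-orientable surfaces with k crosscaps.
-10 = 2 - k
k = 2 - (-10) = 12

12


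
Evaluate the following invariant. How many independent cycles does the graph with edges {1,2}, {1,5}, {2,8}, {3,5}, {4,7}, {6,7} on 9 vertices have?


b_1 = E - V + (number of components).
E = 6, V = 9, components = 3.
b_1 = 6 - 9 + 3 = 0

0


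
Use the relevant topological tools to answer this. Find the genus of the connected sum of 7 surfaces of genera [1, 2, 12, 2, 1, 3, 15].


Genus is additive under connected sum of orientable surfaces.
g = 1 + 2 + 12 + 2 + 1 + 3 + 15 = 36

36


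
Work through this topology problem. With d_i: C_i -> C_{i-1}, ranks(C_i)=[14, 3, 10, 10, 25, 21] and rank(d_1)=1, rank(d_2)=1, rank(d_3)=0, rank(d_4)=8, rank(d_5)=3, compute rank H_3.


rank H_k = rank(ker d_k) - rank(im d_{k+1}).
rank(ker d_3) = rank(C_3) - rank(d_3) = 10 - 0 = 10.
rank(im d_{3+1}) = 8.
rank H_3 = 10 - 8 = 2

2


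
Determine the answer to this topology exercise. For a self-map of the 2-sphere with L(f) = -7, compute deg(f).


L(f) = 1 + (-1)^2 deg(f) on S^2.
-7 = 1 + (-1)^2 * deg(f)
(-1)^2 * deg(f) = -8
deg(f) = -8

-8


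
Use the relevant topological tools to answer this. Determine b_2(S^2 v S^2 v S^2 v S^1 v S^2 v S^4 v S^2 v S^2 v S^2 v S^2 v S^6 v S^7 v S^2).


For a wedge of spheres, H_k (k>0) is free on one generator per sphere of dimension k.
Spheres of dimension 2: count = 9.
b_2 = 9

9


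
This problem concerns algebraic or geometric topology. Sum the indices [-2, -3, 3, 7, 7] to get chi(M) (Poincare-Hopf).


Poincare-Hopf: chi(M) = sum of indices of zeros.
chi = (-2) + (-3) + (3) + (7) + (7) = 12

12


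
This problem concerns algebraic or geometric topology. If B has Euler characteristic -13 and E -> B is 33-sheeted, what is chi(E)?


For a finite covering: chi(E) = (number of sheets) * chi(B).
chi(E) = 33 * (-13) = -429

-429


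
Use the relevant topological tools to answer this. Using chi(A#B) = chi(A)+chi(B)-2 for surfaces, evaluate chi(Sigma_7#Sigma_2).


chi(Sigma_7) = 2 - 2*7 = -12
chi(Sigma_2) = 2 - 2*2 = -2
For surfaces: chi(A#B) = chi(A) + chi(B) - 2.
chi = -12 + -2 - 2 = -16

-16


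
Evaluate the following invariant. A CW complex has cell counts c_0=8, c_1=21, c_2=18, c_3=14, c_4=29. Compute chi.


chi = sum_k (-1)^k c_k.
= (-1)^0*8 + (-1)^1*21 + (-1)^2*18 + (-1)^3*14 + (-1)^4*29
= (8) + (-21) + (18) + (-14) + (29)
= 20

20


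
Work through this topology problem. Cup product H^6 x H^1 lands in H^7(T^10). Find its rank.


Cup product: H^p x H^q -> H^{p+q}; here p+q = 6+1 = 7.
rank H^k(T^n) = C(n,k).
C(10,7) = 120

120


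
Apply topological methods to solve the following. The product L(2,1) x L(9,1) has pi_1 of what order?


pi_1(X x Y) = pi_1(X) x pi_1(Y).
pi_1(L(2,1)) = Z/2, pi_1(L(9,1)) = Z/9.
|Z/2 x Z/9| = 2 * 9 = 18

18


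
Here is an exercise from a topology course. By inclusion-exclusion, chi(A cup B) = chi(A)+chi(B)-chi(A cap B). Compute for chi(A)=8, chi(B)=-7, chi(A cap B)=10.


chi(A cup B) = chi(A) + chi(B) - chi(A cap B)
= 8 + (-7) - (10)
= -9

-9


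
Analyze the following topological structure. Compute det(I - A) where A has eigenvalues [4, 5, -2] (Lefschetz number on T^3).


For a torus self-map: L(f) = det(I - A) where A acts on H_1.
L(f) = (1-4) * (1-5) * (1--2) = -3 * -4 * 3 = 36

36


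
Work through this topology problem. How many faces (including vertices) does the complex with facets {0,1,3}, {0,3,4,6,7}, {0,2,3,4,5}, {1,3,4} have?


Each maximal simplex on m vertices has 2^m - 1 nonempty faces.
Take the union (dedupe shared faces).
Total distinct faces = 61

61


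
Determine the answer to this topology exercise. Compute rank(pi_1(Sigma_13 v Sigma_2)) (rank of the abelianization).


For a wedge: H_1(A v B) = H_1(A) + H_1(B).
b_1(Sigma_13) = 26, b_1(Sigma_2) = 4.
b_1 = 26 + 4 = 30

30


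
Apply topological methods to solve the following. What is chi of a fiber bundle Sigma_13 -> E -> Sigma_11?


For a fiber bundle F -> E -> B (with CW structure): chi(E) = chi(B) * chi(F).
chi(Sigma_11) = -20, chi(Sigma_13) = -24.
chi(E) = (-20) * (-24) = 480

480


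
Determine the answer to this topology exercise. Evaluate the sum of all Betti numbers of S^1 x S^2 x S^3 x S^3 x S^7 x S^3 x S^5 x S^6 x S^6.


Total Betti number is multiplicative under products.
Each S^d (d>=1) has total Betti number 2.
There are 9 sphere factors.
Total = 2^9 = 512

512


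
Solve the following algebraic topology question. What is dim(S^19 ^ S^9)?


S^m ^ S^n = S^{m+n}.
k = 19 + 9 = 28

28


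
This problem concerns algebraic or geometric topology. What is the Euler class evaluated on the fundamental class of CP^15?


For any closed oriented manifold, <e(TM),[M]> = chi(M).
chi(CP^15) = 15+1 = 16

16


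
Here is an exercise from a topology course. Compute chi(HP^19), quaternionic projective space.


HP^19 has one cell in each dimension 0, 4, ..., 4*19 (19+1 cells, all even-dim).
chi = 19 + 1 = 20

20


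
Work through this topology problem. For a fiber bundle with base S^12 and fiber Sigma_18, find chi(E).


chi(S^12) = 2 (n even), chi(Sigma_18) = 2 - 2*18 = -34.
chi(E) = 2 * (-34) = -68

-68


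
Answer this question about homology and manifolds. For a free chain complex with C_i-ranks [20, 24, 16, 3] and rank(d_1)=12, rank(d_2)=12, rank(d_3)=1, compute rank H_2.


rank H_k = rank(ker d_k) - rank(im d_{k+1}).
rank(ker d_2) = rank(C_2) - rank(d_2) = 16 - 12 = 4.
rank(im d_{2+1}) = 1.
rank H_2 = 4 - 1 = 3

3


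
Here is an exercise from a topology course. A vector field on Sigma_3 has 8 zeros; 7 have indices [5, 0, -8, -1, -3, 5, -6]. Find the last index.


Poincare-Hopf: sum of indices = chi(M).
chi(Sigma_3) = 2 - 2*3 = -4.
Sum of known indices = -8.
x = chi - (sum known) = -4 - (-8) = 4

4


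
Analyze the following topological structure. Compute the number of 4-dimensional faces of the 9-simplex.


Delta^9 has 9+1 vertices. A 4-face is a choice of 4+1 vertices.
f_4 = C(9+1, 4+1) = C(10,5) = 252

252


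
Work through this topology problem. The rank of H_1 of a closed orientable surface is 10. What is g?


For a closed orientable surface: b_1 = 2g.
10 = 2g
g = 10 / 2 = 5

5


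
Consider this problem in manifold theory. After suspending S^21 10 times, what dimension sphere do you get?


Each suspension raises dimension by 1: Sigma S^n = S^{n+1}.
Sigma^10 S^21 = S^{21+10} = S^31

31


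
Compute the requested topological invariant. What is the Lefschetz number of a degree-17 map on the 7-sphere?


On S^7: L(f) = tr(f_0*) + (-1)^7 tr(f_7*) = 1 + (-1)^7 * deg(f).
L(f) = 1 + (-1)^7 * 17 = 1 + -17 = -16

-16


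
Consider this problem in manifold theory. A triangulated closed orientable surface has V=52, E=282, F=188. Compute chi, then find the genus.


chi = V - E + F = 52 - 282 + 188 = -42
For orientable closed surface: chi = 2 - 2g, so g = (2 - chi)/2.
g = (2 - (-42)) / 2 = 44 / 2 = 22

22


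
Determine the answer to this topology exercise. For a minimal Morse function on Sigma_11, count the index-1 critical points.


A perfect Morse function has m_k = b_k.
For Sigma_11: b_0=1, b_1=2g=22, b_2=1.
Saddles m_1 = 2g = 22

22


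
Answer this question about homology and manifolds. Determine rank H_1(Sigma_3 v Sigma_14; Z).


For a wedge: H_1(A v B) = H_1(A) + H_1(B).
b_1(Sigma_3) = 6, b_1(Sigma_14) = 28.
b_1 = 6 + 28 = 34

34


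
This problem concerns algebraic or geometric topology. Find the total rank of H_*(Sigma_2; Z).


For Sigma_2: b_0 = 1, b_1 = 2g = 4, b_2 = 1.
Total = 1 + 4 + 1 = 6

6


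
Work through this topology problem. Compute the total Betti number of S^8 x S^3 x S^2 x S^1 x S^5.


Total Betti number is multiplicative under products.
Each S^d (d>=1) has total Betti number 2.
There are 5 sphere factors.
Total = 2^5 = 32

32


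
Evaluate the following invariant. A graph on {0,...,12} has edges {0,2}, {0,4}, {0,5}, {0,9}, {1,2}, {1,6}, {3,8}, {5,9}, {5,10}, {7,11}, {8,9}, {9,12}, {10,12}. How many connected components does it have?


Run DFS/union-find over 13 vertices.
V = 13, E = 13.
Number of components = 2

2


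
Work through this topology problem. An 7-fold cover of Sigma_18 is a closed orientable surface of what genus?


For an n-sheeted cover: chi(E) = n * chi(B).
chi(Sigma_18) = 2 - 2*18 = -34.
chi(E) = 7 * (-34) = -238.
genus(E) = (2 - chi(E))/2 = (2 - (-238))/2 = 240/2 = 120

120


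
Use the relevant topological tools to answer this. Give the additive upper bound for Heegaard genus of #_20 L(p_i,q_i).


Heegaard genus satisfies g(A#B) <= g(A) + g(B).
Each lens space has g = 1.
Upper bound: 20 * 1 = 20

20


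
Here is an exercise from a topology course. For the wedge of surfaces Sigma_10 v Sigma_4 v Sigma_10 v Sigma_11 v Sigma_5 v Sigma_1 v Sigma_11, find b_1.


For a wedge X v Y: reduced H_k(X v Y) = H_k(X) + H_k(Y).
Each Sigma_g contributes b_1 = 2g.
b_1 = 20 + 8 + 20 + 22 + 10 + 2 + 22 = 104

104


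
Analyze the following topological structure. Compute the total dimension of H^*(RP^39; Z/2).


H^k(RP^39; Z/2) = Z/2 for each 0 <= k <= 39.
Total dimension = 39 + 1 = 40

40


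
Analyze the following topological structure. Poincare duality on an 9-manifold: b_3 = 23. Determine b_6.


Poincare duality for closed orientable n-manifolds: b_k = b_{n-k}.
Here n = 9, so b_6 = b_3 = 23

23


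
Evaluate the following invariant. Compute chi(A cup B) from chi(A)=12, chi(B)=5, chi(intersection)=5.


chi(A cup B) = chi(A) + chi(B) - chi(A cap B)
= 12 + (5) - (5)
= 12

12


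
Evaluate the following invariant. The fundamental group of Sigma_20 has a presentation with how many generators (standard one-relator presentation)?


Standard presentation: pi_1(Sigma_g) = <a_1,b_1,...,a_g,b_g | [a_1,b_1]...[a_g,b_g] = 1>.
Number of generators = 2g = 2*20 = 40

40


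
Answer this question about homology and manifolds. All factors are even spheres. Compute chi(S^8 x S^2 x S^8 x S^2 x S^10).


chi is multiplicative: chi(X x Y) = chi(X) chi(Y).
Each even-dim sphere has chi = 2. There are 5 factors.
chi = 2^5 = 32

32


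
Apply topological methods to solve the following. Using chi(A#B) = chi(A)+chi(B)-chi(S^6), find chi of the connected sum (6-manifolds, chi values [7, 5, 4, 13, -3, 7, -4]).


For n-manifolds: chi(A#B) = chi(A) + chi(B) - chi(S^6).
chi(S^6) = 1 + (-1)^6 = 2.
chi(#) = (sum chi_i) - (7-1)*chi(S^6) = 29 - 6*2 = 17

17


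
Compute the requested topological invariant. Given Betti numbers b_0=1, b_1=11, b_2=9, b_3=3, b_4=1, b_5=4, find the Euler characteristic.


chi = sum_k (-1)^k b_k.
= (1) + (-11) + (9) + (-3) + (1) + (-4)
= -7

-7


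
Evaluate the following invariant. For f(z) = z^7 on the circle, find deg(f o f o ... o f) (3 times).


deg(f) = 7. Degree is multiplicative: deg(f^3) = (deg f)^3.
deg(f^3) = (7)^3 = 343

343


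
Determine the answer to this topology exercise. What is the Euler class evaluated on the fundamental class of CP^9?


For any closed oriented manifold, <e(TM),[M]> = chi(M).
chi(CP^9) = 9+1 = 10

10


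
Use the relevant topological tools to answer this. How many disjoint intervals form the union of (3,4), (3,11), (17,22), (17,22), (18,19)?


Sort and merge overlapping open intervals.
Merged: (3,11), (17,22).
Number of components = 2

2


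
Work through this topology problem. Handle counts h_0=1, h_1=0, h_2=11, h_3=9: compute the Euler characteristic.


Handles of index k contribute (-1)^k to chi (same as CW cells).
chi = (1) + (0) + (11) + (-9) = 3

3


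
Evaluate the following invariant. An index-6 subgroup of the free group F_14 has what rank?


Nielsen-Schreier: an index-n subgroup of F_r is free of rank 1 + n(r-1).
Equivalently: chi(cover) = n*chi(base); chi(vee_r S^1) = 1 - 14 = -13.
chi(E) = 6*(-13) = -78; rank = 1 - chi(E) = 1 - (-78) = 79.
rank = 1 + 6*(14-1) = 1 + 78 = 79

79


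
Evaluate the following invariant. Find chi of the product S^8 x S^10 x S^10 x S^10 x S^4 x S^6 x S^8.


chi is multiplicative: chi(X x Y) = chi(X) chi(Y).
Each even-dim sphere has chi = 2. There are 7 factors.
chi = 2^7 = 128

128


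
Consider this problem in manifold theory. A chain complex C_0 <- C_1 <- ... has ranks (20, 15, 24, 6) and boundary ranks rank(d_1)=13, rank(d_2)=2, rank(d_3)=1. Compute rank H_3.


rank H_k = rank(ker d_k) - rank(im d_{k+1}).
rank(ker d_3) = rank(C_3) - rank(d_3) = 6 - 1 = 5.
rank(im d_{3+1}) = 0.
rank H_3 = 5 - 0 = 5

5


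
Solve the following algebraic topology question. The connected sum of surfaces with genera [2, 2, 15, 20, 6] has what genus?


Genus is additive under connected sum of orientable surfaces.
g = 2 + 2 + 15 + 20 + 6 = 45

45


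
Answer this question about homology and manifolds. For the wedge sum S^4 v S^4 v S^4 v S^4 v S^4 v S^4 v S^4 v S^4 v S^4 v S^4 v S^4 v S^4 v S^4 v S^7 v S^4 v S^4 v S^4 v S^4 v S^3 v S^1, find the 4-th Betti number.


For a wedge of spheres, H_k (k>0) is free on one generator per sphere of dimension k.
Spheres of dimension 4: count = 17.
b_4 = 17

17


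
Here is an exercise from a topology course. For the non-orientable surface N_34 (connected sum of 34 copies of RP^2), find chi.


For a non-orientable closed surface with k crosscaps: chi = 2 - k.
Here k = 34.
chi = 2 - 34 = -32

-32


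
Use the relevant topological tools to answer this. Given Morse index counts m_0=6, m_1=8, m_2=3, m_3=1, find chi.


Morse theory: chi(M) = sum_k (-1)^k m_k where m_k = #(index-k critical points).
= (6) + (-8) + (3) + (-1) = 0

0


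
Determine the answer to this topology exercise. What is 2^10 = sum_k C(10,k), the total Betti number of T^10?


b_k(T^10) = C(10,k), so the sum over k is sum_k C(10,k) = 2^10.
Total = 2^10 = 1024

1024


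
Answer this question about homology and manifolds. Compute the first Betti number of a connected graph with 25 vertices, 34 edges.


For a connected graph: rank(pi_1) = b_1 = E - V + 1 = 1 - chi.
chi = V - E = 25 - 34 = -9.
rank = 1 - (-9) = 34 - 25 + 1 = 10

10


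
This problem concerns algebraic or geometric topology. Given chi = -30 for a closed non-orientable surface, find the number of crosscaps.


chi = 2 - k for closed non-orientable surfaces with k crosscaps.
-30 = 2 - k
k = 2 - (-30) = 32

32


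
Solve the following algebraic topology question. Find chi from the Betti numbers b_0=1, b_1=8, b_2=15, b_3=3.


chi = sum_k (-1)^k b_k.
= (1) + (-8) + (15) + (-3)
= 5

5


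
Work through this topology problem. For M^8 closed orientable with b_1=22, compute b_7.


Poincare duality for closed orientable n-manifolds: b_k = b_{n-k}.
Here n = 8, so b_7 = b_1 = 22

22


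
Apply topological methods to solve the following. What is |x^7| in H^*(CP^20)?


|x| = 2 in H^*(CP^n).
|x^7| = 7 * |x| = 7 * 2 = 14

14


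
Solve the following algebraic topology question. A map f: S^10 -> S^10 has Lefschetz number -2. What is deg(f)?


L(f) = 1 + (-1)^10 deg(f) on S^10.
-2 = 1 + (-1)^10 * deg(f)
(-1)^10 * deg(f) = -3
deg(f) = -3

-3


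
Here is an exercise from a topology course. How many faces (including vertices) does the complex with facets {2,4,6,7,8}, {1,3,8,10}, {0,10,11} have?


Each maximal simplex on m vertices has 2^m - 1 nonempty faces.
Take the union (dedupe shared faces).
Total distinct faces = 51

51


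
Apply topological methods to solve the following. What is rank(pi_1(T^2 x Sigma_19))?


pi_1(A x B) = pi_1(A) x pi_1(B); rank of abelianization = b_1.
b_1(T^2) = 2, b_1(Sigma_19) = 2*19 = 38.
b_1(product) = 2 + 38 = 40

40


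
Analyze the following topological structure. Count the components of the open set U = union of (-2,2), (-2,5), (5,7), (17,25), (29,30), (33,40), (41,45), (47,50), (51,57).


Sort and merge overlapping open intervals.
Merged: (-2,5), (5,7), (17,25), (29,30), (33,40), (41,45), (47,50), (51,57).
Number of components = 8

8


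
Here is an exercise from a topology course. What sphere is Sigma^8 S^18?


Each suspension raises dimension by 1: Sigma S^n = S^{n+1}.
Sigma^8 S^18 = S^{18+8} = S^26

26


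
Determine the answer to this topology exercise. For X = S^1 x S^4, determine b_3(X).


Each S^d has Poincare polynomial 1 + t^d.
The product S^1 x S^4 has Poincare polynomial prod(1+t^d_i).
Expanding: b_0=1, b_1=1, b_4=1, b_5=1.
b_3 = 0

0


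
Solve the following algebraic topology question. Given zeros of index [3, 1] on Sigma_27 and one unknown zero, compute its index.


Poincare-Hopf: sum of indices = chi(M).
chi(Sigma_27) = 2 - 2*27 = -52.
Sum of known indices = 4.
x = chi - (sum known) = -52 - (4) = -56

-56


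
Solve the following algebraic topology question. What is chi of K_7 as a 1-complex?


K_7: V = 7, E = C(7,2) = 21.
chi = V - E = 7 - 21 = -14

-14


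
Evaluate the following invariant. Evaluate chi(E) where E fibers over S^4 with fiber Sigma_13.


chi(S^4) = 2 (n even), chi(Sigma_13) = 2 - 2*13 = -24.
chi(E) = 2 * (-24) = -48

-48


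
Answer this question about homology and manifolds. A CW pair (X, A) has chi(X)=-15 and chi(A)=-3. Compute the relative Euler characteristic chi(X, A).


Relative Euler characteristic: chi(X, A) = chi(X) - chi(A).
= -15 - (-3) = -12

-12


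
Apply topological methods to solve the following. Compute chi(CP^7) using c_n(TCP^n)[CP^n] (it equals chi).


For any closed oriented manifold, <e(TM),[M]> = chi(M).
chi(CP^7) = 7+1 = 8

8


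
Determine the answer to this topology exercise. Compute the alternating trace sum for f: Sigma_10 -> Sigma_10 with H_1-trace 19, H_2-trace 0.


L(f) = tr(f_0*) - tr(f_1*) + tr(f_2*).
= 1 - (19) + (0)
= -18

-18


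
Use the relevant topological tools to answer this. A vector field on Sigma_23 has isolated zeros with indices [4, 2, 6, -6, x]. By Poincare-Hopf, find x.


Poincare-Hopf: sum of indices = chi(M).
chi(Sigma_23) = 2 - 2*23 = -44.
Sum of known indices = 6.
x = chi - (sum known) = -44 - (6) = -50

-50


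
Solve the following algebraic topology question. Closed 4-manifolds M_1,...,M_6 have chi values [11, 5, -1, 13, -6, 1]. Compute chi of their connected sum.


For n-manifolds: chi(A#B) = chi(A) + chi(B) - chi(S^4).
chi(S^4) = 1 + (-1)^4 = 2.
chi(#) = (sum chi_i) - (6-1)*chi(S^4) = 23 - 5*2 = 13

13


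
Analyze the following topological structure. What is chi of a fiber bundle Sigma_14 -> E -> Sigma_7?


For a fiber bundle F -> E -> B (with CW structure): chi(E) = chi(B) * chi(F).
chi(Sigma_7) = -12, chi(Sigma_14) = -26.
chi(E) = (-12) * (-26) = 312

312


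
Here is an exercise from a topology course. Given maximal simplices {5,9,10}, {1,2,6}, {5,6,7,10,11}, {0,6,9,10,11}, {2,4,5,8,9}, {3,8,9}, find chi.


Enumerate all faces; f-vector: f_0=12, f_1=32, f_2=32, f_3=15, f_4=3.
chi = sum (-1)^k f_k = 0

0


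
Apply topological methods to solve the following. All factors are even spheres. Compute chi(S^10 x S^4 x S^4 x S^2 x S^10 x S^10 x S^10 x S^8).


chi is multiplicative: chi(X x Y) = chi(X) chi(Y).
Each even-dim sphere has chi = 2. There are 8 factors.
chi = 2^8 = 256

256


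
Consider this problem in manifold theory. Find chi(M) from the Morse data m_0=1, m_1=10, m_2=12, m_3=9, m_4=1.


Morse theory: chi(M) = sum_k (-1)^k m_k where m_k = #(index-k critical points).
= (1) + (-10) + (12) + (-9) + (1) = -5

-5


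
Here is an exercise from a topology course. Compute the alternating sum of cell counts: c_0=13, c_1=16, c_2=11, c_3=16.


chi = sum_k (-1)^k c_k.
= (-1)^0*13 + (-1)^1*16 + (-1)^2*11 + (-1)^3*16
= (13) + (-16) + (11) + (-16)
= -8

-8


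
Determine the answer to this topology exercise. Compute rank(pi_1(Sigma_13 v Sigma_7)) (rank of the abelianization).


For a wedge: H_1(A v B) = H_1(A) + H_1(B).
b_1(Sigma_13) = 26, b_1(Sigma_7) = 14.
b_1 = 26 + 14 = 40

40


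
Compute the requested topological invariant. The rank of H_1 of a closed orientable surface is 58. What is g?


For a closed orientable surface: b_1 = 2g.
58 = 2g
g = 58 / 2 = 29

29


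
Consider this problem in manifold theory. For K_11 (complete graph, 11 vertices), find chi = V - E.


K_11: V = 11, E = C(11,2) = 55.
chi = V - E = 11 - 55 = -44

-44


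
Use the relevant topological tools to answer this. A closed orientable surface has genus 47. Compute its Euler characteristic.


For a closed orientable surface of genus g: chi = 2 - 2g.
Here g = 47.
chi = 2 - 2*47 = 2 - 94 = -92

-92


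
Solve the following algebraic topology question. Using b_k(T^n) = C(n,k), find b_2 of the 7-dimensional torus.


By the Kunneth formula, b_k(T^n) = C(n,k).
b_2(T^7) = C(7,2).
C(7,2) = 7!/(2!*5!) = 21

21


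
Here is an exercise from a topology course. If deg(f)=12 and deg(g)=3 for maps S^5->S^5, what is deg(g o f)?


Degree is multiplicative under composition: deg(g o f) = deg(g) * deg(f).
= 3 * 12 = 36

36


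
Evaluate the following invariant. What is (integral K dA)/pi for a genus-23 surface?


Gauss-Bonnet: integral K dA = 2*pi*chi(M).
chi(Sigma_23) = 2 - 2*23 = -44.
(integral K dA)/pi = 2*chi = 2*(-44) = -88

-88


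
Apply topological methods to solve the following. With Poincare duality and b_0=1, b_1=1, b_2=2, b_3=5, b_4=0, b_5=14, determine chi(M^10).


By Poincare duality b_k = b_{10-k}, so full Betti numbers: b_0=1, b_1=1, b_2=2, b_3=5, b_4=0, b_5=14, b_6=0, b_7=5, b_8=2, b_9=1, b_10=1.
chi = sum (-1)^k b_k = -20

-20


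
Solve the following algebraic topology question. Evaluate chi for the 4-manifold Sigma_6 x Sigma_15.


chi(Sigma_6) = 2 - 2*6 = -10
chi(Sigma_15) = 2 - 2*15 = -28
chi(product) = (-10) * (-28) = 280

280


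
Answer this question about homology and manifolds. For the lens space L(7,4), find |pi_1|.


pi_1(L(p,q)) = Z/pZ for any q coprime to p.
|pi_1(L(7,4))| = 7

7


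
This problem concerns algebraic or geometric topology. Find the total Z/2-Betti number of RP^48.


H^k(RP^48; Z/2) = Z/2 for each 0 <= k <= 48.
Total dimension = 48 + 1 = 49

49


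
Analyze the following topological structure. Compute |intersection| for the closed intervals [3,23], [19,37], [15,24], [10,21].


Intersection = [max(a_i), min(b_i)] = [19, 21].
Length = 21 - 19 = 2

2


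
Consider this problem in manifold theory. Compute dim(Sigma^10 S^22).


Each suspension raises dimension by 1: Sigma S^n = S^{n+1}.
Sigma^10 S^22 = S^{22+10} = S^32

32


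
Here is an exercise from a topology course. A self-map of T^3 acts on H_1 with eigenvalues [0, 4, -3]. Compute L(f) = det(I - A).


For a torus self-map: L(f) = det(I - A) where A acts on H_1.
L(f) = (1-0) * (1-4) * (1--3) = 1 * -3 * 4 = -12

-12


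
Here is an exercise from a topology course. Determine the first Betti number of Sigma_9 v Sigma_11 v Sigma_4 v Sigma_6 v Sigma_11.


For a wedge X v Y: reduced H_k(X v Y) = H_k(X) + H_k(Y).
Each Sigma_g contributes b_1 = 2g.
b_1 = 18 + 22 + 8 + 12 + 22 = 82

82


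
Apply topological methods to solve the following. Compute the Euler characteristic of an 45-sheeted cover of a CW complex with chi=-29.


For a finite covering: chi(E) = (number of sheets) * chi(B).
chi(E) = 45 * (-29) = -1305

-1305


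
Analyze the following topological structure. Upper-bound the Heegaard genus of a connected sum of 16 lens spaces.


Heegaard genus satisfies g(A#B) <= g(A) + g(B).
Each lens space has g = 1.
Upper bound: 16 * 1 = 16

16


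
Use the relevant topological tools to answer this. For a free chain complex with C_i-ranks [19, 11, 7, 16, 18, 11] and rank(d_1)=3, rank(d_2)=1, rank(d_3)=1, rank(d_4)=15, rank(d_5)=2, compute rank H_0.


rank H_k = rank(ker d_k) - rank(im d_{k+1}).
rank(ker d_0) = rank(C_0) - rank(d_0) = 19 - 0 = 19.
rank(im d_{0+1}) = 3.
rank H_0 = 19 - 3 = 16

16


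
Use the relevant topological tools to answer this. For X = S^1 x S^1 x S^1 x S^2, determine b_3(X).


Each S^d has Poincare polynomial 1 + t^d.
The product S^1 x S^1 x S^1 x S^2 has Poincare polynomial prod(1+t^d_i).
Expanding: b_0=1, b_1=3, b_2=4, b_3=4, b_4=3, b_5=1.
b_3 = 4

4


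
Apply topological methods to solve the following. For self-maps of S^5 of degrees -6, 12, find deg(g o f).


Degree is multiplicative under composition: deg(g o f) = deg(g) * deg(f).
= 12 * -6 = -72

-72


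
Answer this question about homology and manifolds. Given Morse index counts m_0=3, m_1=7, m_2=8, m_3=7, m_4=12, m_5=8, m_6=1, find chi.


Morse theory: chi(M) = sum_k (-1)^k m_k where m_k = #(index-k critical points).
= (3) + (-7) + (8) + (-7) + (12) + (-8) + (1) = 2

2


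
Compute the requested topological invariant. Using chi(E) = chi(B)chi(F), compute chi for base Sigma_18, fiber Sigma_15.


For a fiber bundle F -> E -> B (with CW structure): chi(E) = chi(B) * chi(F).
chi(Sigma_18) = -34, chi(Sigma_15) = -28.
chi(E) = (-34) * (-28) = 952

952


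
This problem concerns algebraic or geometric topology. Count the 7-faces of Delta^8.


Delta^8 has 8+1 vertices. A 7-face is a choice of 7+1 vertices.
f_7 = C(8+1, 7+1) = C(9,8) = 9

9


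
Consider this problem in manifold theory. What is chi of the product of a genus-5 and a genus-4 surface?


chi(Sigma_5) = 2 - 2*5 = -8
chi(Sigma_4) = 2 - 2*4 = -6
chi(product) = (-8) * (-6) = 48

48


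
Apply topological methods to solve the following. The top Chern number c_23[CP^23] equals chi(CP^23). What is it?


For any closed oriented manifold, <e(TM),[M]> = chi(M).
chi(CP^23) = 23+1 = 24

24


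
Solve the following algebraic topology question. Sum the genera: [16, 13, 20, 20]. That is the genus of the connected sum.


Genus is additive under connected sum of orientable surfaces.
g = 16 + 13 + 20 + 20 = 69

69


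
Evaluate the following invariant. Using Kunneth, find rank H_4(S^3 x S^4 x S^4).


Each S^d has Poincare polynomial 1 + t^d.
The product S^3 x S^4 x S^4 has Poincare polynomial prod(1+t^d_i).
Expanding: b_0=1, b_3=1, b_4=2, b_7=2, b_8=1, b_11=1.
b_4 = 2

2


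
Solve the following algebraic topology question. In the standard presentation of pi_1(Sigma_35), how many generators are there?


Standard presentation: pi_1(Sigma_g) = <a_1,b_1,...,a_g,b_g | [a_1,b_1]...[a_g,b_g] = 1>.
Number of generators = 2g = 2*35 = 70

70


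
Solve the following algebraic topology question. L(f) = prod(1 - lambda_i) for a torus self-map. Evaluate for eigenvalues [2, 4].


For a torus self-map: L(f) = det(I - A) where A acts on H_1.
L(f) = (1-2) * (1-4) = -1 * -3 = 3

3


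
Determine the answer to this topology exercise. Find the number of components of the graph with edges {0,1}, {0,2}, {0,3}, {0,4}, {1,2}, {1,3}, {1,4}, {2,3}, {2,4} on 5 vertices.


Run DFS/union-find over 5 vertices.
V = 5, E = 9.
Number of components = 1

1


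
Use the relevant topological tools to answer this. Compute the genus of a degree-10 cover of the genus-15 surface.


For an n-sheeted cover: chi(E) = n * chi(B).
chi(Sigma_15) = 2 - 2*15 = -28.
chi(E) = 10 * (-28) = -280.
genus(E) = (2 - chi(E))/2 = (2 - (-280))/2 = 282/2 = 141

141


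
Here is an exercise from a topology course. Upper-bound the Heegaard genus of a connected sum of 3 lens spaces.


Heegaard genus satisfies g(A#B) <= g(A) + g(B).
Each lens space has g = 1.
Upper bound: 3 * 1 = 3

3


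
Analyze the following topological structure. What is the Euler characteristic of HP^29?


HP^29 has one cell in each dimension 0, 4, ..., 4*29 (29+1 cells, all even-dim).
chi = 29 + 1 = 30

30


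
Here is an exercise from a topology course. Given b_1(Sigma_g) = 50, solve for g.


For a closed orientable surface: b_1 = 2g.
50 = 2g
g = 50 / 2 = 25

25


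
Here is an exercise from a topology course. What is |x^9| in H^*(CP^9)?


|x| = 2 in H^*(CP^n).
|x^9| = 9 * |x| = 9 * 2 = 18

18


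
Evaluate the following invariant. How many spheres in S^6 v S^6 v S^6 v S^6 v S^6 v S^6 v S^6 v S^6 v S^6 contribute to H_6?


For a wedge of spheres, H_k (k>0) is free on one generator per sphere of dimension k.
Spheres of dimension 6: count = 9.
b_6 = 9

9


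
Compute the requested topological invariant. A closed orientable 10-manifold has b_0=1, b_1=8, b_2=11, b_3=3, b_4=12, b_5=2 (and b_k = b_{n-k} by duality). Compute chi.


By Poincare duality b_k = b_{10-k}, so full Betti numbers: b_0=1, b_1=8, b_2=11, b_3=3, b_4=12, b_5=2, b_6=12, b_7=3, b_8=11, b_9=8, b_10=1.
chi = sum (-1)^k b_k = 24

24


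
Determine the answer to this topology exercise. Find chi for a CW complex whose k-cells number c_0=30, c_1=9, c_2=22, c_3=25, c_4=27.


chi = sum_k (-1)^k c_k.
= (-1)^0*30 + (-1)^1*9 + (-1)^2*22 + (-1)^3*25 + (-1)^4*27
= (30) + (-9) + (22) + (-25) + (27)
= 45

45


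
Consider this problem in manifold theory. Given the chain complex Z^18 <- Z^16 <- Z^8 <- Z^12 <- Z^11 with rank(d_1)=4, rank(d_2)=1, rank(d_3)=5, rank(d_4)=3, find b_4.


rank H_k = rank(ker d_k) - rank(im d_{k+1}).
rank(ker d_4) = rank(C_4) - rank(d_4) = 11 - 3 = 8.
rank(im d_{4+1}) = 0.
rank H_4 = 8 - 0 = 8

8


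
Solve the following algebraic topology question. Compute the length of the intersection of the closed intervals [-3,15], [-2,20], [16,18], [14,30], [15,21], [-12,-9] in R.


Intersection = [max(a_i), min(b_i)] = [16, -9].
Since 16 > -9, the intersection is empty.
Length = 0

0


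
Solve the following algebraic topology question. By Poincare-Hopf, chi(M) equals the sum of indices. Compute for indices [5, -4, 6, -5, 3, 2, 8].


Poincare-Hopf: chi(M) = sum of indices of zeros.
chi = (5) + (-4) + (6) + (-5) + (3) + (2) + (8) = 15

15


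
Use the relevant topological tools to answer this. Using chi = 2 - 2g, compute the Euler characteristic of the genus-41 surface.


For a closed orientable surface of genus g: chi = 2 - 2g.
Here g = 41.
chi = 2 - 2*41 = 2 - 82 = -80

-80


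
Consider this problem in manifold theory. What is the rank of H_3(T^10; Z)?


By the Kunneth formula, b_k(T^n) = C(n,k).
b_3(T^10) = C(10,3).
C(10,3) = 10!/(3!*7!) = 120

120


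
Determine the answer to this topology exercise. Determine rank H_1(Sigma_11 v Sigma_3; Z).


For a wedge: H_1(A v B) = H_1(A) + H_1(B).
b_1(Sigma_11) = 22, b_1(Sigma_3) = 6.
b_1 = 22 + 6 = 28

28


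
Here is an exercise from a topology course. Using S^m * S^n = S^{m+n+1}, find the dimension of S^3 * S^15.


Join of spheres: S^m * S^n = S^{m+n+1}.
dim = 3 + 15 + 1 = 19

19


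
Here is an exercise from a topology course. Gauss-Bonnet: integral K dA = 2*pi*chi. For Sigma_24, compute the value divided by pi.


Gauss-Bonnet: integral K dA = 2*pi*chi(M).
chi(Sigma_24) = 2 - 2*24 = -46.
(integral K dA)/pi = 2*chi = 2*(-46) = -92

-92


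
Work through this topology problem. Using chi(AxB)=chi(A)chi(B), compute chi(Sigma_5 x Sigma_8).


chi(Sigma_5) = 2 - 2*5 = -8
chi(Sigma_8) = 2 - 2*8 = -14
chi(product) = (-8) * (-14) = 112

112


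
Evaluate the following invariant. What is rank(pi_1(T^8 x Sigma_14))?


pi_1(A x B) = pi_1(A) x pi_1(B); rank of abelianization = b_1.
b_1(T^8) = 8, b_1(Sigma_14) = 2*14 = 28.
b_1(product) = 8 + 28 = 36

36


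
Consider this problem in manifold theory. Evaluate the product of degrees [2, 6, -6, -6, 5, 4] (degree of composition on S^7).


Degree is multiplicative: deg(composition) = product of degrees.
= (2) * (6) * (-6) * (-6) * (5) * (4) = 8640

8640


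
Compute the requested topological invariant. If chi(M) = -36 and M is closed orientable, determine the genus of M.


chi = 2 - 2g for closed orientable surfaces.
-36 = 2 - 2g
2g = 2 - (-36) = 38
g = 19

19


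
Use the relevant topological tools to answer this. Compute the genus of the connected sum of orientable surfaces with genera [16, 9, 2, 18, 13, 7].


Genus is additive under connected sum of orientable surfaces.
g = 16 + 9 + 2 + 18 + 13 + 7 = 65

65


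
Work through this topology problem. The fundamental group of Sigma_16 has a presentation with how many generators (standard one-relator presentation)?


Standard presentation: pi_1(Sigma_g) = <a_1,b_1,...,a_g,b_g | [a_1,b_1]...[a_g,b_g] = 1>.
Number of generators = 2g = 2*16 = 32

32


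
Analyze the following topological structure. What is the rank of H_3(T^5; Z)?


By the Kunneth formula, b_k(T^n) = C(n,k).
b_3(T^5) = C(5,3).
C(5,3) = 5!/(3!*2!) = 10

10


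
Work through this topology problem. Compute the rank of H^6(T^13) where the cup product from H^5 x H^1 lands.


Cup product: H^p x H^q -> H^{p+q}; here p+q = 5+1 = 6.
rank H^k(T^n) = C(n,k).
C(13,6) = 1716

1716


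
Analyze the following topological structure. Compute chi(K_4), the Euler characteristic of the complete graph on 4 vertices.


K_4: V = 4, E = C(4,2) = 6.
chi = V - E = 4 - 6 = -2

-2


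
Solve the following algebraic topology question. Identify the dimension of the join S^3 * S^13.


Join of spheres: S^m * S^n = S^{m+n+1}.
dim = 3 + 13 + 1 = 17

17


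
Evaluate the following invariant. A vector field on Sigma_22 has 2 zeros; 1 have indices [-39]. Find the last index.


Poincare-Hopf: sum of indices = chi(M).
chi(Sigma_22) = 2 - 2*22 = -42.
Sum of known indices = -39.
x = chi - (sum known) = -42 - (-39) = -3

-3


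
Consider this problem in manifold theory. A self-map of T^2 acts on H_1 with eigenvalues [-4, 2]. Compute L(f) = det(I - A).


For a torus self-map: L(f) = det(I - A) where A acts on H_1.
L(f) = (1--4) * (1-2) = 5 * -1 = -5

-5


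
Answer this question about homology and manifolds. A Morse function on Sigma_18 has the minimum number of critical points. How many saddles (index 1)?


A perfect Morse function has m_k = b_k.
For Sigma_18: b_0=1, b_1=2g=36, b_2=1.
Saddles m_1 = 2g = 36

36


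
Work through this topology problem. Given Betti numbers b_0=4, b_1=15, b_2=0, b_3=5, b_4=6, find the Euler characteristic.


chi = sum_k (-1)^k b_k.
= (4) + (-15) + (0) + (-5) + (6)
= -10

-10


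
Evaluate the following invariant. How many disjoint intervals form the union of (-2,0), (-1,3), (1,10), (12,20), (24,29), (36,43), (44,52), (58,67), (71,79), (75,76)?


Sort and merge overlapping open intervals.
Merged: (-2,10), (12,20), (24,29), (36,43), (44,52), (58,67), (71,79).
Number of components = 7

7
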